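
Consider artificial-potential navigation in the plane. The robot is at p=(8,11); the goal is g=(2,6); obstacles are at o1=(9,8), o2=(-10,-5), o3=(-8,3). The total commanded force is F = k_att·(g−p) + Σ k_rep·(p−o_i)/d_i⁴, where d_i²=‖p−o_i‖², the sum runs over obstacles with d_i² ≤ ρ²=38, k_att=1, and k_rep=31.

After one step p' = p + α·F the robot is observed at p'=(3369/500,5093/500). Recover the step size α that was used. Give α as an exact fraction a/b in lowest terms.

F_att = 1·(g−p) = 1·(-6,-5) = (-6.0000,-5.0000)
o1: d²=10 ≤ ρ²=38; F_rep = 31·(-1,3)/10² = (-0.3100,0.9300)
o2: d²=580 > ρ²=38 → inactive
o3: d²=320 > ρ²=38 → inactive
F = F_att + ΣF_rep = (-6.3100,-4.0700)
Δp = p'−p = (-1.2620,-0.8140); α = Δx/Fx = (-631/500) / (-631/100) = 1/5
check: Δy/Fy = (-407/500) / (-407/100) = 1/5 ✓

α = 1/5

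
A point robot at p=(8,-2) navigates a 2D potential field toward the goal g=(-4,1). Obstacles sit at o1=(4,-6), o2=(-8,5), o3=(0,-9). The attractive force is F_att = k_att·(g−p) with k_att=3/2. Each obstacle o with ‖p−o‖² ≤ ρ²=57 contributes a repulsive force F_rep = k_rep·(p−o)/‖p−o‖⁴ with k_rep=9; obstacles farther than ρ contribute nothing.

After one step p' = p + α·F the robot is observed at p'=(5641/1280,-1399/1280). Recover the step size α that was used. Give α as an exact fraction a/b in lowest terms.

α = 1/5

F_att = 3/2·(g−p) = 3/2·(-12,3) = (-18.0000,4.5000)
o1: d²=32 ≤ ρ²=57; F_rep = 9·(4,4)/32² = (0.0352,0.0352)
o2: d²=305 > ρ²=57 → inactive
o3: d²=113 > ρ²=57 → inactive
F = F_att + ΣF_rep = (-17.9648,4.5352)
Δp = p'−p = (-3.5930,0.9070); α = Δx/Fx = (-4599/1280) / (-4599/256) = 1/5
check: Δy/Fy = (1161/1280) / (1161/256) = 1/5 ✓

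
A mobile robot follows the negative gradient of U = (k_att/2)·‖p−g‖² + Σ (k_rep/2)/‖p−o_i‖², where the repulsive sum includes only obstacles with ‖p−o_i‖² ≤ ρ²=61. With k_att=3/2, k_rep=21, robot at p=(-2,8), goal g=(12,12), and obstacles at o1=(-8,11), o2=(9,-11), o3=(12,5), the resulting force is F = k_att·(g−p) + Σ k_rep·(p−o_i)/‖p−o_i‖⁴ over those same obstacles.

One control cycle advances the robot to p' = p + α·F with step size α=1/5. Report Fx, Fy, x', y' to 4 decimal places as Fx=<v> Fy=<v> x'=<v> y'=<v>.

Fx=21.0622 Fy=5.9689 x'=2.2124 y'=9.1938

F_att = 3/2·(g−p) = 3/2·(14,4) = (21.0000,6.0000)
o1: d²=45 ≤ ρ²=61; F_rep = 21·(6,-3)/45² = (0.0622,-0.0311)
o2: d²=482 > ρ²=61 → inactive
o3: d²=205 > ρ²=61 → inactive
F = F_att + ΣF_rep = (21.0622,5.9689)
p' = p + 1/5·F = (2.2124,9.1938)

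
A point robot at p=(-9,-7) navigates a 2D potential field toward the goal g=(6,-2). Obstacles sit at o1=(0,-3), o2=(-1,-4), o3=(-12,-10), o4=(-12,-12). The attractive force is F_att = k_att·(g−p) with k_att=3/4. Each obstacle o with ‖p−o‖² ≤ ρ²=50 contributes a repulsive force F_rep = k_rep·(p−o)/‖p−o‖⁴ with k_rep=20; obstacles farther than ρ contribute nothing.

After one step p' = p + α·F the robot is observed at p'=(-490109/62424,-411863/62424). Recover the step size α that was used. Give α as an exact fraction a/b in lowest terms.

F_att = 3/4·(g−p) = 3/4·(15,5) = (11.2500,3.7500)
o1: d²=97 > ρ²=50 → inactive
o2: d²=73 > ρ²=50 → inactive
o3: d²=18 ≤ ρ²=50; F_rep = 20·(3,3)/18² = (0.1852,0.1852)
o4: d²=34 ≤ ρ²=50; F_rep = 20·(3,5)/34² = (0.0519,0.0865)
F = F_att + ΣF_rep = (11.4871,4.0217)
Δp = p'−p = (1.1487,0.4022); α = Δx/Fx = (71707/62424) / (358535/31212) = 1/10
check: Δy/Fy = (25105/62424) / (125525/31212) = 1/10 ✓

α = 1/10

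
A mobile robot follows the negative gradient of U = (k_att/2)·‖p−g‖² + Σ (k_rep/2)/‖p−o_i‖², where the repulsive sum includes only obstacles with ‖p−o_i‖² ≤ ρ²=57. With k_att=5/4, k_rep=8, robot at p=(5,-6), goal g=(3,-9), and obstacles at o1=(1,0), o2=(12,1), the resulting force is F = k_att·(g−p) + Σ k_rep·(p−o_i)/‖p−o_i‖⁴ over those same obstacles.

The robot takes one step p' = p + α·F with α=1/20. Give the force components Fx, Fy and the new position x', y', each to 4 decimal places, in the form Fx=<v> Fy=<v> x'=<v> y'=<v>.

F_att = 5/4·(g−p) = 5/4·(-2,-3) = (-2.5000,-3.7500)
o1: d²=52 ≤ ρ²=57; F_rep = 8·(4,-6)/52² = (0.0118,-0.0178)
o2: d²=98 > ρ²=57 → inactive
F = F_att + ΣF_rep = (-2.4882,-3.7678)
p' = p + 1/20·F = (4.8756,-6.1884)

Fx=-2.4882 Fy=-3.7678 x'=4.8756 y'=-6.1884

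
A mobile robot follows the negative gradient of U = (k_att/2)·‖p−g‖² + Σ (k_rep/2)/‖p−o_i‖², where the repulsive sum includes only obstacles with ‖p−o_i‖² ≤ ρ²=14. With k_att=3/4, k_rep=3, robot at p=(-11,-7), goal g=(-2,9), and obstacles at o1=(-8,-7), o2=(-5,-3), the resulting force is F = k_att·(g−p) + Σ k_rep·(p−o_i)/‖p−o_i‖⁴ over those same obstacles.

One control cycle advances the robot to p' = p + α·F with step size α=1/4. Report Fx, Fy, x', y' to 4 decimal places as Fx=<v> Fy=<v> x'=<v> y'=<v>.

Fx=6.6389 Fy=12.0000 x'=-9.3403 y'=-4.0000

F_att = 3/4·(g−p) = 3/4·(9,16) = (6.7500,12.0000)
o1: d²=9 ≤ ρ²=14; F_rep = 3·(-3,0)/9² = (-0.1111,0.0000)
o2: d²=52 > ρ²=14 → inactive
F = F_att + ΣF_rep = (6.6389,12.0000)
p' = p + 1/4·F = (-9.3403,-4.0000)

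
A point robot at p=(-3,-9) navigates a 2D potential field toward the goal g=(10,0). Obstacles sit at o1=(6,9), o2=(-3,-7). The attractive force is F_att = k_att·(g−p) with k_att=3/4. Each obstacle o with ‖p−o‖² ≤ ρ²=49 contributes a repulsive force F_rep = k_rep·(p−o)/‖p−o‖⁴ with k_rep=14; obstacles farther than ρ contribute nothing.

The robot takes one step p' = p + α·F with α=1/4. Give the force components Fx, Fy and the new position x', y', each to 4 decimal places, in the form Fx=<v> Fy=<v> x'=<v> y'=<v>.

Fx=9.7500 Fy=5.0000 x'=-0.5625 y'=-7.7500

F_att = 3/4·(g−p) = 3/4·(13,9) = (9.7500,6.7500)
o1: d²=405 > ρ²=49 → inactive
o2: d²=4 ≤ ρ²=49; F_rep = 14·(0,-2)/4² = (0.0000,-1.7500)
F = F_att + ΣF_rep = (9.7500,5.0000)
p' = p + 1/4·F = (-0.5625,-7.7500)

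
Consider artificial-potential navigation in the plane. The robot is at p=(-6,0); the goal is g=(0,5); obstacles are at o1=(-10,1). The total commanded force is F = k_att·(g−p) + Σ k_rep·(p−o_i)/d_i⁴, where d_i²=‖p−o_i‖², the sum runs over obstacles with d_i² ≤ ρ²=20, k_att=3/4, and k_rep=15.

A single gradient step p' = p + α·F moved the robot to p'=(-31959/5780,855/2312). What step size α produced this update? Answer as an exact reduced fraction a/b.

F_att = 3/4·(g−p) = 3/4·(6,5) = (4.5000,3.7500)
o1: d²=17 ≤ ρ²=20; F_rep = 15·(4,-1)/17² = (0.2076,-0.0519)
F = F_att + ΣF_rep = (4.7076,3.6981)
Δp = p'−p = (0.4708,0.3698); α = Δx/Fx = (2721/5780) / (2721/578) = 1/10
check: Δy/Fy = (855/2312) / (4275/1156) = 1/10 ✓

α = 1/10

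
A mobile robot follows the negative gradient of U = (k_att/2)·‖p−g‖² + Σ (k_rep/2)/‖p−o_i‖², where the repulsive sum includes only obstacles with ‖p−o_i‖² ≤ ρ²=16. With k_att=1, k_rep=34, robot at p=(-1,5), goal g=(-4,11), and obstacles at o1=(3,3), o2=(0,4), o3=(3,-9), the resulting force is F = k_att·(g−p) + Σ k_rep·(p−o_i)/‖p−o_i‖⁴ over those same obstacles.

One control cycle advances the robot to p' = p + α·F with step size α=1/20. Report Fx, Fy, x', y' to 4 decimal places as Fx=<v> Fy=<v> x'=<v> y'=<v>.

F_att = 1·(g−p) = 1·(-3,6) = (-3.0000,6.0000)
o1: d²=20 > ρ²=16 → inactive
o2: d²=2 ≤ ρ²=16; F_rep = 34·(-1,1)/2² = (-8.5000,8.5000)
o3: d²=212 > ρ²=16 → inactive
F = F_att + ΣF_rep = (-11.5000,14.5000)
p' = p + 1/20·F = (-1.5750,5.7250)

Fx=-11.5000 Fy=14.5000 x'=-1.5750 y'=5.7250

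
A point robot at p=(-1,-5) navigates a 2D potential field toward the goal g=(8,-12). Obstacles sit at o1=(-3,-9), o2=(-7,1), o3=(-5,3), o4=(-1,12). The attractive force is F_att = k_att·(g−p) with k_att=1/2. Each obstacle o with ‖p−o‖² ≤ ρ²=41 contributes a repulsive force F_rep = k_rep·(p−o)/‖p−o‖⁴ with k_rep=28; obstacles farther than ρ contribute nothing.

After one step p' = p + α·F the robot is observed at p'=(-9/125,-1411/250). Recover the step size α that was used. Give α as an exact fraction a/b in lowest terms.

F_att = 1/2·(g−p) = 1/2·(9,-7) = (4.5000,-3.5000)
o1: d²=20 ≤ ρ²=41; F_rep = 28·(2,4)/20² = (0.1400,0.2800)
o2: d²=72 > ρ²=41 → inactive
o3: d²=80 > ρ²=41 → inactive
o4: d²=289 > ρ²=41 → inactive
F = F_att + ΣF_rep = (4.6400,-3.2200)
Δp = p'−p = (0.9280,-0.6440); α = Δx/Fx = (116/125) / (116/25) = 1/5
check: Δy/Fy = (-161/250) / (-161/50) = 1/5 ✓

α = 1/5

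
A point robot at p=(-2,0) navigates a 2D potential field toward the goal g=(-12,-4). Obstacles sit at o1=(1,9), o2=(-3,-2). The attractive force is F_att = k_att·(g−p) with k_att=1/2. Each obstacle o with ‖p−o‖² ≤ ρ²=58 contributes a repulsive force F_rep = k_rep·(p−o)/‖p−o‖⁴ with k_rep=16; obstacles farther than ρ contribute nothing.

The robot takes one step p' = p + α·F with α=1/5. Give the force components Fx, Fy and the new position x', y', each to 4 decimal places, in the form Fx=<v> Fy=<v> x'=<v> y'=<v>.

Fx=-4.3600 Fy=-0.7200 x'=-2.8720 y'=-0.1440

F_att = 1/2·(g−p) = 1/2·(-10,-4) = (-5.0000,-2.0000)
o1: d²=90 > ρ²=58 → inactive
o2: d²=5 ≤ ρ²=58; F_rep = 16·(1,2)/5² = (0.6400,1.2800)
F = F_att + ΣF_rep = (-4.3600,-0.7200)
p' = p + 1/5·F = (-2.8720,-0.1440)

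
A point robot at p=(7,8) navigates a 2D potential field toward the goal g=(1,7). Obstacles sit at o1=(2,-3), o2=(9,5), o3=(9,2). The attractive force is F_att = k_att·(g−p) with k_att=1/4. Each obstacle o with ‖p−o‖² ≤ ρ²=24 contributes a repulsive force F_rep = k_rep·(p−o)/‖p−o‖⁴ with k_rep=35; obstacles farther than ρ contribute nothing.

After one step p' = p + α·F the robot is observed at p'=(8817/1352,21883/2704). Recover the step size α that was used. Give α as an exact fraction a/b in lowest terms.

F_att = 1/4·(g−p) = 1/4·(-6,-1) = (-1.5000,-0.2500)
o1: d²=146 > ρ²=24 → inactive
o2: d²=13 ≤ ρ²=24; F_rep = 35·(-2,3)/13² = (-0.4142,0.6213)
o3: d²=40 > ρ²=24 → inactive
F = F_att + ΣF_rep = (-1.9142,0.3713)
Δp = p'−p = (-0.4786,0.0928); α = Δx/Fx = (-647/1352) / (-647/338) = 1/4
check: Δy/Fy = (251/2704) / (251/676) = 1/4 ✓

α = 1/4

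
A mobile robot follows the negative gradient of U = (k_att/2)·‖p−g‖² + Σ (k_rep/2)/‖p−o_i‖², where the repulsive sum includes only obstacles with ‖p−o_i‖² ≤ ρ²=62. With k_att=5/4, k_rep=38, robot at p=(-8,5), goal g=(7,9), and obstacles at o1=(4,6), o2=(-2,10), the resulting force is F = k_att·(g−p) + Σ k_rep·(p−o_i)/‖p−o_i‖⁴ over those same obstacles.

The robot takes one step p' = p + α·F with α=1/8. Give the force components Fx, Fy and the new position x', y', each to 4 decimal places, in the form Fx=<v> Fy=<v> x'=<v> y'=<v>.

Fx=18.6887 Fy=4.9489 x'=-5.6639 y'=5.6186

F_att = 5/4·(g−p) = 5/4·(15,4) = (18.7500,5.0000)
o1: d²=145 > ρ²=62 → inactive
o2: d²=61 ≤ ρ²=62; F_rep = 38·(-6,-5)/61² = (-0.0613,-0.0511)
F = F_att + ΣF_rep = (18.6887,4.9489)
p' = p + 1/8·F = (-5.6639,5.6186)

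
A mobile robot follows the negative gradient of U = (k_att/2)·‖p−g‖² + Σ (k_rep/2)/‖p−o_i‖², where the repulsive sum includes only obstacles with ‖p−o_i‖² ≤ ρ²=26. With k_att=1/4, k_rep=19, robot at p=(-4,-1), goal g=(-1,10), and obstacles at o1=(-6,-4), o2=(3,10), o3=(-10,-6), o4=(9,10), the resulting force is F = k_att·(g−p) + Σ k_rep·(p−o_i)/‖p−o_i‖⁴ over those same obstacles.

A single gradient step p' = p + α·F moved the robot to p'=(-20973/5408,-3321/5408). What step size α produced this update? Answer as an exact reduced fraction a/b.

F_att = 1/4·(g−p) = 1/4·(3,11) = (0.7500,2.7500)
o1: d²=13 ≤ ρ²=26; F_rep = 19·(2,3)/13² = (0.2249,0.3373)
o2: d²=170 > ρ²=26 → inactive
o3: d²=61 > ρ²=26 → inactive
o4: d²=290 > ρ²=26 → inactive
F = F_att + ΣF_rep = (0.9749,3.0873)
Δp = p'−p = (0.1219,0.3859); α = Δx/Fx = (659/5408) / (659/676) = 1/8
check: Δy/Fy = (2087/5408) / (2087/676) = 1/8 ✓

α = 1/8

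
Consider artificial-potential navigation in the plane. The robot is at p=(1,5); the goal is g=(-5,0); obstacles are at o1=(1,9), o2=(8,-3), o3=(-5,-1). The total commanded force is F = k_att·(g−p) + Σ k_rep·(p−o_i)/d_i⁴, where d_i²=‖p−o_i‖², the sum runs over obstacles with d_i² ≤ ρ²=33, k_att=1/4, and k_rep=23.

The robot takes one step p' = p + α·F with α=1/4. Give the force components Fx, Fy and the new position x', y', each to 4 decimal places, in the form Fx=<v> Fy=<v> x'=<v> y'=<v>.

F_att = 1/4·(g−p) = 1/4·(-6,-5) = (-1.5000,-1.2500)
o1: d²=16 ≤ ρ²=33; F_rep = 23·(0,-4)/16² = (0.0000,-0.3594)
o2: d²=113 > ρ²=33 → inactive
o3: d²=72 > ρ²=33 → inactive
F = F_att + ΣF_rep = (-1.5000,-1.6094)
p' = p + 1/4·F = (0.6250,4.5977)

Fx=-1.5000 Fy=-1.6094 x'=0.6250 y'=4.5977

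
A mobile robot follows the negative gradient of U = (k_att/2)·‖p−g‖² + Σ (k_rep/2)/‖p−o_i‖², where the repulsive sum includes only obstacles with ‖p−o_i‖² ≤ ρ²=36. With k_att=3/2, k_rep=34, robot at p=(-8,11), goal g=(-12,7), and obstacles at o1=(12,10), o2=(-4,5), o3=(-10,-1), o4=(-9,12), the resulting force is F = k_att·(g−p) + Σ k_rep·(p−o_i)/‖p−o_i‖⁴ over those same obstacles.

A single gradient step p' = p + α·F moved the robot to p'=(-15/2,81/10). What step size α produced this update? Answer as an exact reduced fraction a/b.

α = 1/5

F_att = 3/2·(g−p) = 3/2·(-4,-4) = (-6.0000,-6.0000)
o1: d²=401 > ρ²=36 → inactive
o2: d²=52 > ρ²=36 → inactive
o3: d²=148 > ρ²=36 → inactive
o4: d²=2 ≤ ρ²=36; F_rep = 34·(1,-1)/2² = (8.5000,-8.5000)
F = F_att + ΣF_rep = (2.5000,-14.5000)
Δp = p'−p = (0.5000,-2.9000); α = Δx/Fx = (1/2) / (5/2) = 1/5
check: Δy/Fy = (-29/10) / (-29/2) = 1/5 ✓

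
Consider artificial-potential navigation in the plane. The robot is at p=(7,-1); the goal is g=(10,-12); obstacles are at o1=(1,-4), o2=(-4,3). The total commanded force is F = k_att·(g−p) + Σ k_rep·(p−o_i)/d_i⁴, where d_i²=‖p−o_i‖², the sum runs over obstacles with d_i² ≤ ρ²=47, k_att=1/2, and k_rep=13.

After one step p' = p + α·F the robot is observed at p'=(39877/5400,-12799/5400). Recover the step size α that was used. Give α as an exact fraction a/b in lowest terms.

F_att = 1/2·(g−p) = 1/2·(3,-11) = (1.5000,-5.5000)
o1: d²=45 ≤ ρ²=47; F_rep = 13·(6,3)/45² = (0.0385,0.0193)
o2: d²=137 > ρ²=47 → inactive
F = F_att + ΣF_rep = (1.5385,-5.4807)
Δp = p'−p = (0.3846,-1.3702); α = Δx/Fx = (2077/5400) / (2077/1350) = 1/4
check: Δy/Fy = (-7399/5400) / (-7399/1350) = 1/4 ✓

α = 1/4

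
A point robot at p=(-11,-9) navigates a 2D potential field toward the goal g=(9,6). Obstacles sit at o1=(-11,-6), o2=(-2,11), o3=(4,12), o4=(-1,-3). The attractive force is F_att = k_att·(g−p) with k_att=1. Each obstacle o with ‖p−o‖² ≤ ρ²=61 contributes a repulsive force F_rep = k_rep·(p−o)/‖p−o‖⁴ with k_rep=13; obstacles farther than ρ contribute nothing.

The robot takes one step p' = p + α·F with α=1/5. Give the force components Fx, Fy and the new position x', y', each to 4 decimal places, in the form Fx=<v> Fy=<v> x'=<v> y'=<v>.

F_att = 1·(g−p) = 1·(20,15) = (20.0000,15.0000)
o1: d²=9 ≤ ρ²=61; F_rep = 13·(0,-3)/9² = (0.0000,-0.4815)
o2: d²=481 > ρ²=61 → inactive
o3: d²=666 > ρ²=61 → inactive
o4: d²=136 > ρ²=61 → inactive
F = F_att + ΣF_rep = (20.0000,14.5185)
p' = p + 1/5·F = (-7.0000,-6.0963)

Fx=20.0000 Fy=14.5185 x'=-7.0000 y'=-6.0963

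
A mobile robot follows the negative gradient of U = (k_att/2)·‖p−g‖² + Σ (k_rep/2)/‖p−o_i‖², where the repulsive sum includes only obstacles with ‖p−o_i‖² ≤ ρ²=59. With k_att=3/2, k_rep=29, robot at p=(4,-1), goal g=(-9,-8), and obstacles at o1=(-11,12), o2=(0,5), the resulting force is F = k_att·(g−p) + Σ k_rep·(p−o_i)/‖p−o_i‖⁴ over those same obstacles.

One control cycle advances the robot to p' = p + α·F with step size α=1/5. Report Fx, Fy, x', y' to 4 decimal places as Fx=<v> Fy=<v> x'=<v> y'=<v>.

Fx=-19.4571 Fy=-10.5643 x'=0.1086 y'=-3.1129

F_att = 3/2·(g−p) = 3/2·(-13,-7) = (-19.5000,-10.5000)
o1: d²=394 > ρ²=59 → inactive
o2: d²=52 ≤ ρ²=59; F_rep = 29·(4,-6)/52² = (0.0429,-0.0643)
F = F_att + ΣF_rep = (-19.4571,-10.5643)
p' = p + 1/5·F = (0.1086,-3.1129)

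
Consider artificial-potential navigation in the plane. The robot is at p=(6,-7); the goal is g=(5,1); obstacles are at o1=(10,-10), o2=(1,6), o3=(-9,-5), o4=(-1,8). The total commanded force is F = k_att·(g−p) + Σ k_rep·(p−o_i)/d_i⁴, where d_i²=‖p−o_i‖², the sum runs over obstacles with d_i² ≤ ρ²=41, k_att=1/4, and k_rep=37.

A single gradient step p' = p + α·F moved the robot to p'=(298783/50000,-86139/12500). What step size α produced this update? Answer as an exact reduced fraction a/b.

F_att = 1/4·(g−p) = 1/4·(-1,8) = (-0.2500,2.0000)
o1: d²=25 ≤ ρ²=41; F_rep = 37·(-4,3)/25² = (-0.2368,0.1776)
o2: d²=194 > ρ²=41 → inactive
o3: d²=229 > ρ²=41 → inactive
o4: d²=274 > ρ²=41 → inactive
F = F_att + ΣF_rep = (-0.4868,2.1776)
Δp = p'−p = (-0.0243,0.1089); α = Δx/Fx = (-1217/50000) / (-1217/2500) = 1/20
check: Δy/Fy = (1361/12500) / (1361/625) = 1/20 ✓

α = 1/20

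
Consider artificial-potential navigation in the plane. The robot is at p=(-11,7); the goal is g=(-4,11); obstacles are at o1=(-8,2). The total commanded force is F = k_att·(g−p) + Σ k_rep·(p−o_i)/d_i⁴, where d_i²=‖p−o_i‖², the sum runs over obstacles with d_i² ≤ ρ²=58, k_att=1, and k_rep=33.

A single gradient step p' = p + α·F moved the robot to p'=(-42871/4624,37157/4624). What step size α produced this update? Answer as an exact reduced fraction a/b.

α = 1/4

F_att = 1·(g−p) = 1·(7,4) = (7.0000,4.0000)
o1: d²=34 ≤ ρ²=58; F_rep = 33·(-3,5)/34² = (-0.0856,0.1427)
F = F_att + ΣF_rep = (6.9144,4.1427)
Δp = p'−p = (1.7286,1.0357); α = Δx/Fx = (7993/4624) / (7993/1156) = 1/4
check: Δy/Fy = (4789/4624) / (4789/1156) = 1/4 ✓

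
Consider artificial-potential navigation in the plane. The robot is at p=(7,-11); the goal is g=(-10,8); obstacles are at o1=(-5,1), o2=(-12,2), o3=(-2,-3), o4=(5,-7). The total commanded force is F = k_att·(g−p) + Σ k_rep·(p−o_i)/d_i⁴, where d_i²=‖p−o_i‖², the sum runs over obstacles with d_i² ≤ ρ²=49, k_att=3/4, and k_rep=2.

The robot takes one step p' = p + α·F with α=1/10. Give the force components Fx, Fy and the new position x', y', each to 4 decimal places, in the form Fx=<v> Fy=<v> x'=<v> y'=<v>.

Fx=-12.7400 Fy=14.2300 x'=5.7260 y'=-9.5770

F_att = 3/4·(g−p) = 3/4·(-17,19) = (-12.7500,14.2500)
o1: d²=288 > ρ²=49 → inactive
o2: d²=530 > ρ²=49 → inactive
o3: d²=145 > ρ²=49 → inactive
o4: d²=20 ≤ ρ²=49; F_rep = 2·(2,-4)/20² = (0.0100,-0.0200)
F = F_att + ΣF_rep = (-12.7400,14.2300)
p' = p + 1/10·F = (5.7260,-9.5770)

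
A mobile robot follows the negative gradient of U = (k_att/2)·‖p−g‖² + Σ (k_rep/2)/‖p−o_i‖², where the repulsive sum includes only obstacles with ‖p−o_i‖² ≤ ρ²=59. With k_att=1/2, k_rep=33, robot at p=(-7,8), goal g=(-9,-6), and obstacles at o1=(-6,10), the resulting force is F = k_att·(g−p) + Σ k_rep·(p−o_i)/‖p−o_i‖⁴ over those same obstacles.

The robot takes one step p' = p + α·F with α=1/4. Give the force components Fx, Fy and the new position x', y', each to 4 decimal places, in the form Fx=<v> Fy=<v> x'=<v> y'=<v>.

Fx=-2.3200 Fy=-9.6400 x'=-7.5800 y'=5.5900

F_att = 1/2·(g−p) = 1/2·(-2,-14) = (-1.0000,-7.0000)
o1: d²=5 ≤ ρ²=59; F_rep = 33·(-1,-2)/5² = (-1.3200,-2.6400)
F = F_att + ΣF_rep = (-2.3200,-9.6400)
p' = p + 1/4·F = (-7.5800,5.5900)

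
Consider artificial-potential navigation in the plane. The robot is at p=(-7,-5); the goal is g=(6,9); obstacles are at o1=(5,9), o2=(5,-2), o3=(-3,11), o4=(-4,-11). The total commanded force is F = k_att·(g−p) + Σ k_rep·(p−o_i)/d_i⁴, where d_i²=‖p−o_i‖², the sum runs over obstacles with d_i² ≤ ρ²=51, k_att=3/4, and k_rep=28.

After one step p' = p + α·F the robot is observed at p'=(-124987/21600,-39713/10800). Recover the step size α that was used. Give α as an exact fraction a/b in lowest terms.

F_att = 3/4·(g−p) = 3/4·(13,14) = (9.7500,10.5000)
o1: d²=340 > ρ²=51 → inactive
o2: d²=153 > ρ²=51 → inactive
o3: d²=272 > ρ²=51 → inactive
o4: d²=45 ≤ ρ²=51; F_rep = 28·(-3,6)/45² = (-0.0415,0.0830)
F = F_att + ΣF_rep = (9.7085,10.5830)
Δp = p'−p = (1.2136,1.3229); α = Δx/Fx = (26213/21600) / (26213/2700) = 1/8
check: Δy/Fy = (14287/10800) / (14287/1350) = 1/8 ✓

α = 1/8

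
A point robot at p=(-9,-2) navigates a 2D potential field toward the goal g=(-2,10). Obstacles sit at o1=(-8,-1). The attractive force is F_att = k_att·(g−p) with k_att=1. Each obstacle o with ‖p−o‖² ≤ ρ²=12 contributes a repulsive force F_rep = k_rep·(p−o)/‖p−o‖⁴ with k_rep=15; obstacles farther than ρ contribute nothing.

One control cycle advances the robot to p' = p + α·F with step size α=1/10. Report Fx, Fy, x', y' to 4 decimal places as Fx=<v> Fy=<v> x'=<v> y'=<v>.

F_att = 1·(g−p) = 1·(7,12) = (7.0000,12.0000)
o1: d²=2 ≤ ρ²=12; F_rep = 15·(-1,-1)/2² = (-3.7500,-3.7500)
F = F_att + ΣF_rep = (3.2500,8.2500)
p' = p + 1/10·F = (-8.6750,-1.1750)

Fx=3.2500 Fy=8.2500 x'=-8.6750 y'=-1.1750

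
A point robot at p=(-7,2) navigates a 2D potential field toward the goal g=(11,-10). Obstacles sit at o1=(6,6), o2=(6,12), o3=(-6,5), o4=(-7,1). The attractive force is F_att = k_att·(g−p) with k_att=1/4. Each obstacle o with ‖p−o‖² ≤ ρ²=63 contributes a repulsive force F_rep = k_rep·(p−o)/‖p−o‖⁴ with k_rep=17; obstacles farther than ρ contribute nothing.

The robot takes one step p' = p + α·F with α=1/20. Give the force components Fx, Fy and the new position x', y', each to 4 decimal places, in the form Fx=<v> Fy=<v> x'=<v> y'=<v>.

F_att = 1/4·(g−p) = 1/4·(18,-12) = (4.5000,-3.0000)
o1: d²=185 > ρ²=63 → inactive
o2: d²=269 > ρ²=63 → inactive
o3: d²=10 ≤ ρ²=63; F_rep = 17·(-1,-3)/10² = (-0.1700,-0.5100)
o4: d²=1 ≤ ρ²=63; F_rep = 17·(0,1)/1² = (0.0000,17.0000)
F = F_att + ΣF_rep = (4.3300,13.4900)
p' = p + 1/20·F = (-6.7835,2.6745)

Fx=4.3300 Fy=13.4900 x'=-6.7835 y'=2.6745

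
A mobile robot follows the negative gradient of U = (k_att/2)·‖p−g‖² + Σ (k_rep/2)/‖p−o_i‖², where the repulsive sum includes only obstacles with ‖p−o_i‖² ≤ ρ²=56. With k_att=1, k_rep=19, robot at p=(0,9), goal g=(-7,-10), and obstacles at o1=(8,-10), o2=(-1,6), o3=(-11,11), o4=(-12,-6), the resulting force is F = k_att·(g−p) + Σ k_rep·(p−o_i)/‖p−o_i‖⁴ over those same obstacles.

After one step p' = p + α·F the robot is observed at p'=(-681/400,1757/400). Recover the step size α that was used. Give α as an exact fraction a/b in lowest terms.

F_att = 1·(g−p) = 1·(-7,-19) = (-7.0000,-19.0000)
o1: d²=425 > ρ²=56 → inactive
o2: d²=10 ≤ ρ²=56; F_rep = 19·(1,3)/10² = (0.1900,0.5700)
o3: d²=125 > ρ²=56 → inactive
o4: d²=369 > ρ²=56 → inactive
F = F_att + ΣF_rep = (-6.8100,-18.4300)
Δp = p'−p = (-1.7025,-4.6075); α = Δx/Fx = (-681/400) / (-681/100) = 1/4
check: Δy/Fy = (-1843/400) / (-1843/100) = 1/4 ✓

α = 1/4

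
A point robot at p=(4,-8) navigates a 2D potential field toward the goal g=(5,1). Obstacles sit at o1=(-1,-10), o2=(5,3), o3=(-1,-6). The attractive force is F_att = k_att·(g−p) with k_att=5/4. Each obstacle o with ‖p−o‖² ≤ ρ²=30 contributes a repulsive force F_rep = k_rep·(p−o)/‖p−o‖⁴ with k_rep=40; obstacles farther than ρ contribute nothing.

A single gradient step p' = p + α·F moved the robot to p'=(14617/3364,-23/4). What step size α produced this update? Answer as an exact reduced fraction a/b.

F_att = 5/4·(g−p) = 5/4·(1,9) = (1.2500,11.2500)
o1: d²=29 ≤ ρ²=30; F_rep = 40·(5,2)/29² = (0.2378,0.0951)
o2: d²=122 > ρ²=30 → inactive
o3: d²=29 ≤ ρ²=30; F_rep = 40·(5,-2)/29² = (0.2378,-0.0951)
F = F_att + ΣF_rep = (1.7256,11.2500)
Δp = p'−p = (0.3451,2.2500); α = Δx/Fx = (1161/3364) / (5805/3364) = 1/5
check: Δy/Fy = (9/4) / (45/4) = 1/5 ✓

α = 1/5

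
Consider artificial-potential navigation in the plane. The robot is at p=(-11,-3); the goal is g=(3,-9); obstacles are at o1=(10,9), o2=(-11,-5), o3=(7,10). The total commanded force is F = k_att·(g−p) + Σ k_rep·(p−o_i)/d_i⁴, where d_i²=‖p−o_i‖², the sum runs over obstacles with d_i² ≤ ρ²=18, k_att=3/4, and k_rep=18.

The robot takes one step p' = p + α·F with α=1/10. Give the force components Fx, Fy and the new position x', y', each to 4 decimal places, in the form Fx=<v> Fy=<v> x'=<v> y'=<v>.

F_att = 3/4·(g−p) = 3/4·(14,-6) = (10.5000,-4.5000)
o1: d²=585 > ρ²=18 → inactive
o2: d²=4 ≤ ρ²=18; F_rep = 18·(0,2)/4² = (0.0000,2.2500)
o3: d²=493 > ρ²=18 → inactive
F = F_att + ΣF_rep = (10.5000,-2.2500)
p' = p + 1/10·F = (-9.9500,-3.2250)

Fx=10.5000 Fy=-2.2500 x'=-9.9500 y'=-3.2250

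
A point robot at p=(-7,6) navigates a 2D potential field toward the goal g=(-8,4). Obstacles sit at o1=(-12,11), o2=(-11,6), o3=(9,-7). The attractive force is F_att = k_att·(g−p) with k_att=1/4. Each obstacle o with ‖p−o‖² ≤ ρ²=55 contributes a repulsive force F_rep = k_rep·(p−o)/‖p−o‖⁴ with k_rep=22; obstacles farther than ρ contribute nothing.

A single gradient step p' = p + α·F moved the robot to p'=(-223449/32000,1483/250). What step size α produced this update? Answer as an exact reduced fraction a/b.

α = 1/8

F_att = 1/4·(g−p) = 1/4·(-1,-2) = (-0.2500,-0.5000)
o1: d²=50 ≤ ρ²=55; F_rep = 22·(5,-5)/50² = (0.0440,-0.0440)
o2: d²=16 ≤ ρ²=55; F_rep = 22·(4,0)/16² = (0.3438,0.0000)
o3: d²=425 > ρ²=55 → inactive
F = F_att + ΣF_rep = (0.1378,-0.5440)
Δp = p'−p = (0.0172,-0.0680); α = Δx/Fx = (551/32000) / (551/4000) = 1/8
check: Δy/Fy = (-17/250) / (-68/125) = 1/8 ✓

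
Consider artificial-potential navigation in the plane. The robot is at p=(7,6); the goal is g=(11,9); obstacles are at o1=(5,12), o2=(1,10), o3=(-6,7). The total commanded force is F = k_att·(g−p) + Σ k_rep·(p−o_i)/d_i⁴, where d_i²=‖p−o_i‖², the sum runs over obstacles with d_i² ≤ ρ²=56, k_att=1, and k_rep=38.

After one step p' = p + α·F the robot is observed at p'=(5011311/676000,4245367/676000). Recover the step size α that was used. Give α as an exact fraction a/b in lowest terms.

F_att = 1·(g−p) = 1·(4,3) = (4.0000,3.0000)
o1: d²=40 ≤ ρ²=56; F_rep = 38·(2,-6)/40² = (0.0475,-0.1425)
o2: d²=52 ≤ ρ²=56; F_rep = 38·(6,-4)/52² = (0.0843,-0.0562)
o3: d²=170 > ρ²=56 → inactive
F = F_att + ΣF_rep = (4.1318,2.8013)
Δp = p'−p = (0.4132,0.2801); α = Δx/Fx = (279311/676000) / (279311/67600) = 1/10
check: Δy/Fy = (189367/676000) / (189367/67600) = 1/10 ✓

α = 1/10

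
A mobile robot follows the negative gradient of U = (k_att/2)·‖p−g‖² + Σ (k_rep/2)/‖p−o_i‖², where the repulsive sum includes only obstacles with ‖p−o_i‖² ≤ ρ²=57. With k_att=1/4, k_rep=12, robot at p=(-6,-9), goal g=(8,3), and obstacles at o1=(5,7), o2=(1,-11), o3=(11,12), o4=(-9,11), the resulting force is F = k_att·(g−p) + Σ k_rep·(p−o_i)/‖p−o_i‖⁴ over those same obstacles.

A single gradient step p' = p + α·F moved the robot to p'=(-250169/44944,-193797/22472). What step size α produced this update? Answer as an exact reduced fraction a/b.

α = 1/8

F_att = 1/4·(g−p) = 1/4·(14,12) = (3.5000,3.0000)
o1: d²=377 > ρ²=57 → inactive
o2: d²=53 ≤ ρ²=57; F_rep = 12·(-7,2)/53² = (-0.0299,0.0085)
o3: d²=730 > ρ²=57 → inactive
o4: d²=409 > ρ²=57 → inactive
F = F_att + ΣF_rep = (3.4701,3.0085)
Δp = p'−p = (0.4338,0.3761); α = Δx/Fx = (19495/44944) / (19495/5618) = 1/8
check: Δy/Fy = (8451/22472) / (8451/2809) = 1/8 ✓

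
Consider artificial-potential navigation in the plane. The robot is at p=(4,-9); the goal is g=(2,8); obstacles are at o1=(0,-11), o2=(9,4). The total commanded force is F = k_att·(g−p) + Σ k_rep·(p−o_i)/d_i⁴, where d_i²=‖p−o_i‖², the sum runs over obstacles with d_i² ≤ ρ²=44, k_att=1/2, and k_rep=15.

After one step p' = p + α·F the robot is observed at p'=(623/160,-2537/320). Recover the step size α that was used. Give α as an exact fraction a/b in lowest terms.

α = 1/8

F_att = 1/2·(g−p) = 1/2·(-2,17) = (-1.0000,8.5000)
o1: d²=20 ≤ ρ²=44; F_rep = 15·(4,2)/20² = (0.1500,0.0750)
o2: d²=194 > ρ²=44 → inactive
F = F_att + ΣF_rep = (-0.8500,8.5750)
Δp = p'−p = (-0.1062,1.0719); α = Δx/Fx = (-17/160) / (-17/20) = 1/8
check: Δy/Fy = (343/320) / (343/40) = 1/8 ✓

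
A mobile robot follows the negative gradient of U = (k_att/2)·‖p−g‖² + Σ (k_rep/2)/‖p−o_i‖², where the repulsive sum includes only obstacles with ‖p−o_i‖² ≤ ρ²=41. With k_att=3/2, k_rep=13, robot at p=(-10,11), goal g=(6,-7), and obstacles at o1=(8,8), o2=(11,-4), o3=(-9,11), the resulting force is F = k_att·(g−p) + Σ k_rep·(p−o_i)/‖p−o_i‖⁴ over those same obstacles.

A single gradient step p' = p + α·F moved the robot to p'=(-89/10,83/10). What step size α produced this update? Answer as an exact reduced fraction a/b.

α = 1/10

F_att = 3/2·(g−p) = 3/2·(16,-18) = (24.0000,-27.0000)
o1: d²=333 > ρ²=41 → inactive
o2: d²=666 > ρ²=41 → inactive
o3: d²=1 ≤ ρ²=41; F_rep = 13·(-1,0)/1² = (-13.0000,0.0000)
F = F_att + ΣF_rep = (11.0000,-27.0000)
Δp = p'−p = (1.1000,-2.7000); α = Δx/Fx = (11/10) / (11) = 1/10
check: Δy/Fy = (-27/10) / (-27) = 1/10 ✓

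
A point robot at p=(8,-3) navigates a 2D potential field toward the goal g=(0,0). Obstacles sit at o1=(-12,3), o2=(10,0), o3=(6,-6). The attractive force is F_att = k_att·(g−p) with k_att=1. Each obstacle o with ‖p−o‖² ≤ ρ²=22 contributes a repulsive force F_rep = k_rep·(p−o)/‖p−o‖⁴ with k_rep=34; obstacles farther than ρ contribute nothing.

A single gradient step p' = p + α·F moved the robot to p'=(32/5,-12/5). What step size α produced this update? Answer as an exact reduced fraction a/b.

α = 1/5

F_att = 1·(g−p) = 1·(-8,3) = (-8.0000,3.0000)
o1: d²=436 > ρ²=22 → inactive
o2: d²=13 ≤ ρ²=22; F_rep = 34·(-2,-3)/13² = (-0.4024,-0.6036)
o3: d²=13 ≤ ρ²=22; F_rep = 34·(2,3)/13² = (0.4024,0.6036)
F = F_att + ΣF_rep = (-8.0000,3.0000)
Δp = p'−p = (-1.6000,0.6000); α = Δx/Fx = (-8/5) / (-8) = 1/5
check: Δy/Fy = (3/5) / (3) = 1/5 ✓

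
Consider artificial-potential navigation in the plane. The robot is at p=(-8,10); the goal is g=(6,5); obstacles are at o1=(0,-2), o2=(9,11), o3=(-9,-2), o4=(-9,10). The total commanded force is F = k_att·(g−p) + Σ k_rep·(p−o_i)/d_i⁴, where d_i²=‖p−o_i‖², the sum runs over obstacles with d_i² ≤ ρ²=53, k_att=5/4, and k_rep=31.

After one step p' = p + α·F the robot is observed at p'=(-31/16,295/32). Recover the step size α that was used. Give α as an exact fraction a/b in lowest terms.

α = 1/8

F_att = 5/4·(g−p) = 5/4·(14,-5) = (17.5000,-6.2500)
o1: d²=208 > ρ²=53 → inactive
o2: d²=290 > ρ²=53 → inactive
o3: d²=145 > ρ²=53 → inactive
o4: d²=1 ≤ ρ²=53; F_rep = 31·(1,0)/1² = (31.0000,0.0000)
F = F_att + ΣF_rep = (48.5000,-6.2500)
Δp = p'−p = (6.0625,-0.7812); α = Δx/Fx = (97/16) / (97/2) = 1/8
check: Δy/Fy = (-25/32) / (-25/4) = 1/8 ✓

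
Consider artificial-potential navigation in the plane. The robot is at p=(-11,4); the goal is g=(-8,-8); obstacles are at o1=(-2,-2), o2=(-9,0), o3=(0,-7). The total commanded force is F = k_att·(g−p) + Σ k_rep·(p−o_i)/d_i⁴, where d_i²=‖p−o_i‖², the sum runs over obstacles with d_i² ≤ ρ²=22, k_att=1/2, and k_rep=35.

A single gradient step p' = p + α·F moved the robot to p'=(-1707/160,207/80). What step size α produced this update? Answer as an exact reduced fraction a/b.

α = 1/4

F_att = 1/2·(g−p) = 1/2·(3,-12) = (1.5000,-6.0000)
o1: d²=117 > ρ²=22 → inactive
o2: d²=20 ≤ ρ²=22; F_rep = 35·(-2,4)/20² = (-0.1750,0.3500)
o3: d²=242 > ρ²=22 → inactive
F = F_att + ΣF_rep = (1.3250,-5.6500)
Δp = p'−p = (0.3312,-1.4125); α = Δx/Fx = (53/160) / (53/40) = 1/4
check: Δy/Fy = (-113/80) / (-113/20) = 1/4 ✓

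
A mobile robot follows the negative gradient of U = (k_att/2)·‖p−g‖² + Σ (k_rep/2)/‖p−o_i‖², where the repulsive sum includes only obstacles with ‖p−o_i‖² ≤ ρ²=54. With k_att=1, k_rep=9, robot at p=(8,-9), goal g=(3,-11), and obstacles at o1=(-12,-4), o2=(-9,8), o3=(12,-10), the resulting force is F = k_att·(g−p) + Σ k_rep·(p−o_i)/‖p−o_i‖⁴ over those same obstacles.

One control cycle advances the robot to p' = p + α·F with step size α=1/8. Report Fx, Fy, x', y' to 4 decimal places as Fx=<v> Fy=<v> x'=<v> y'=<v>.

F_att = 1·(g−p) = 1·(-5,-2) = (-5.0000,-2.0000)
o1: d²=425 > ρ²=54 → inactive
o2: d²=578 > ρ²=54 → inactive
o3: d²=17 ≤ ρ²=54; F_rep = 9·(-4,1)/17² = (-0.1246,0.0311)
F = F_att + ΣF_rep = (-5.1246,-1.9689)
p' = p + 1/8·F = (7.3594,-9.2461)

Fx=-5.1246 Fy=-1.9689 x'=7.3594 y'=-9.2461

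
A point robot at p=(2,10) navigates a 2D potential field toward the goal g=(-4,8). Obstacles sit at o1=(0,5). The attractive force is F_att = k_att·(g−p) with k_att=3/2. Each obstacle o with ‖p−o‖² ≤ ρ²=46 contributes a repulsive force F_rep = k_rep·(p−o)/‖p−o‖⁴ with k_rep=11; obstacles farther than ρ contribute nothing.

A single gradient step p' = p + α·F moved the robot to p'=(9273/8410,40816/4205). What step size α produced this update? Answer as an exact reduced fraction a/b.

α = 1/10

F_att = 3/2·(g−p) = 3/2·(-6,-2) = (-9.0000,-3.0000)
o1: d²=29 ≤ ρ²=46; F_rep = 11·(2,5)/29² = (0.0262,0.0654)
F = F_att + ΣF_rep = (-8.9738,-2.9346)
Δp = p'−p = (-0.8974,-0.2935); α = Δx/Fx = (-7547/8410) / (-7547/841) = 1/10
check: Δy/Fy = (-1234/4205) / (-2468/841) = 1/10 ✓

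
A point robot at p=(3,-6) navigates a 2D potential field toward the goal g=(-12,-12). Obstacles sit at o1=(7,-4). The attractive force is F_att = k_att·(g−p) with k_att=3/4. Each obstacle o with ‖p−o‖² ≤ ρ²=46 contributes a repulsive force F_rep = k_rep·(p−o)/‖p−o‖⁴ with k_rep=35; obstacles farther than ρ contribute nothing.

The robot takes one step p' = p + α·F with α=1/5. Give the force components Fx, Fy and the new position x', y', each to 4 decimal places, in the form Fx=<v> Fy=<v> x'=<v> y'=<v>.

Fx=-11.6000 Fy=-4.6750 x'=0.6800 y'=-6.9350

F_att = 3/4·(g−p) = 3/4·(-15,-6) = (-11.2500,-4.5000)
o1: d²=20 ≤ ρ²=46; F_rep = 35·(-4,-2)/20² = (-0.3500,-0.1750)
F = F_att + ΣF_rep = (-11.6000,-4.6750)
p' = p + 1/5·F = (0.6800,-6.9350)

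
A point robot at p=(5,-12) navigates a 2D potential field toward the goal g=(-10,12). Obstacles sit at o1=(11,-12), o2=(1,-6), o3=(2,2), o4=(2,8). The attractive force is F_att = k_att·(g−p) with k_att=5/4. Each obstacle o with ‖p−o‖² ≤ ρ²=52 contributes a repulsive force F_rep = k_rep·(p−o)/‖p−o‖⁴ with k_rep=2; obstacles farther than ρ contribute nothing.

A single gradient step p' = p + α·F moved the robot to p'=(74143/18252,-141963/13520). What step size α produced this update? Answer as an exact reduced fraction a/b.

α = 1/20

F_att = 5/4·(g−p) = 5/4·(-15,24) = (-18.7500,30.0000)
o1: d²=36 ≤ ρ²=52; F_rep = 2·(-6,0)/36² = (-0.0093,0.0000)
o2: d²=52 ≤ ρ²=52; F_rep = 2·(4,-6)/52² = (0.0030,-0.0044)
o3: d²=205 > ρ²=52 → inactive
o4: d²=409 > ρ²=52 → inactive
F = F_att + ΣF_rep = (-18.7563,29.9956)
Δp = p'−p = (-0.9378,1.4998); α = Δx/Fx = (-17117/18252) / (-85585/4563) = 1/20
check: Δy/Fy = (20277/13520) / (20277/676) = 1/20 ✓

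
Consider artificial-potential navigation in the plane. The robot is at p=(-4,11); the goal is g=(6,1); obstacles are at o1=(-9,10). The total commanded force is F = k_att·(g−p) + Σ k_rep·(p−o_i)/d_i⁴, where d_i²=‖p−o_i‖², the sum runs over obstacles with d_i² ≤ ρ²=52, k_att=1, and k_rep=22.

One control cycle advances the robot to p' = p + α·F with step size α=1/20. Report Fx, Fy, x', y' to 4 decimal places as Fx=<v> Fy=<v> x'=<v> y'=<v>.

F_att = 1·(g−p) = 1·(10,-10) = (10.0000,-10.0000)
o1: d²=26 ≤ ρ²=52; F_rep = 22·(5,1)/26² = (0.1627,0.0325)
F = F_att + ΣF_rep = (10.1627,-9.9675)
p' = p + 1/20·F = (-3.4919,10.5016)

Fx=10.1627 Fy=-9.9675 x'=-3.4919 y'=10.5016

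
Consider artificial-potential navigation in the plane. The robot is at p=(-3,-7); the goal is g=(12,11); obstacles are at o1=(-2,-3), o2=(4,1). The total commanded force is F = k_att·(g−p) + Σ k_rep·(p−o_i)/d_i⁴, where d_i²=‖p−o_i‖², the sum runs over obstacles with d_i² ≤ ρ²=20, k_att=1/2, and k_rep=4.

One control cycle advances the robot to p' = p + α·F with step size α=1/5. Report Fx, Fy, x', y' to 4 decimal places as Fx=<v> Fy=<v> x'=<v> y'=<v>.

Fx=7.4862 Fy=8.9446 x'=-1.5028 y'=-5.2111

F_att = 1/2·(g−p) = 1/2·(15,18) = (7.5000,9.0000)
o1: d²=17 ≤ ρ²=20; F_rep = 4·(-1,-4)/17² = (-0.0138,-0.0554)
o2: d²=113 > ρ²=20 → inactive
F = F_att + ΣF_rep = (7.4862,8.9446)
p' = p + 1/5·F = (-1.5028,-5.2111)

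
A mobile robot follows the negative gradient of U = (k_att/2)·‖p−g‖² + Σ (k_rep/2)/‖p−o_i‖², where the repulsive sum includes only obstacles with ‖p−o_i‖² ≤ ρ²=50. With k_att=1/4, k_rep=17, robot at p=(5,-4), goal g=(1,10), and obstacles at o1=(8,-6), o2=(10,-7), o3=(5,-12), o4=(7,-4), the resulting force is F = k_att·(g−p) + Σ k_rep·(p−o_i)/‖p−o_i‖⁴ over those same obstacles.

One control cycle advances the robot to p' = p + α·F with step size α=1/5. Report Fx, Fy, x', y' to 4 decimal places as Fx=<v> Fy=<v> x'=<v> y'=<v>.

F_att = 1/4·(g−p) = 1/4·(-4,14) = (-1.0000,3.5000)
o1: d²=13 ≤ ρ²=50; F_rep = 17·(-3,2)/13² = (-0.3018,0.2012)
o2: d²=34 ≤ ρ²=50; F_rep = 17·(-5,3)/34² = (-0.0735,0.0441)
o3: d²=64 > ρ²=50 → inactive
o4: d²=4 ≤ ρ²=50; F_rep = 17·(-2,0)/4² = (-2.1250,0.0000)
F = F_att + ΣF_rep = (-3.5003,3.7453)
p' = p + 1/5·F = (4.2999,-3.2509)

Fx=-3.5003 Fy=3.7453 x'=4.2999 y'=-3.2509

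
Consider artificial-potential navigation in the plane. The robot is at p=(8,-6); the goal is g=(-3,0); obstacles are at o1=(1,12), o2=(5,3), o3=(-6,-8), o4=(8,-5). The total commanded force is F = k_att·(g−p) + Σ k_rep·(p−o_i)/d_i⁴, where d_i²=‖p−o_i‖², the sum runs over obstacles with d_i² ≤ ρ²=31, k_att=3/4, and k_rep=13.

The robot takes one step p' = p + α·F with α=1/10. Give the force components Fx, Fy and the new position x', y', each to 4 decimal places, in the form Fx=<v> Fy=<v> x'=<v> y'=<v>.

F_att = 3/4·(g−p) = 3/4·(-11,6) = (-8.2500,4.5000)
o1: d²=373 > ρ²=31 → inactive
o2: d²=90 > ρ²=31 → inactive
o3: d²=200 > ρ²=31 → inactive
o4: d²=1 ≤ ρ²=31; F_rep = 13·(0,-1)/1² = (0.0000,-13.0000)
F = F_att + ΣF_rep = (-8.2500,-8.5000)
p' = p + 1/10·F = (7.1750,-6.8500)

Fx=-8.2500 Fy=-8.5000 x'=7.1750 y'=-6.8500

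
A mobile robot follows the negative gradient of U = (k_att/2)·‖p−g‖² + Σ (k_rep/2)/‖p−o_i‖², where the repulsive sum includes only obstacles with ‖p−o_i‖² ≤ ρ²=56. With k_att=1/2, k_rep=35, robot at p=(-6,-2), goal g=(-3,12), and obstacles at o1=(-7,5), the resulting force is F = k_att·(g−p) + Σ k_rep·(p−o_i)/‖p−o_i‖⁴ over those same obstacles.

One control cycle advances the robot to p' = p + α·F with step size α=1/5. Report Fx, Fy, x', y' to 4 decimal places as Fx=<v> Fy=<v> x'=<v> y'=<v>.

F_att = 1/2·(g−p) = 1/2·(3,14) = (1.5000,7.0000)
o1: d²=50 ≤ ρ²=56; F_rep = 35·(1,-7)/50² = (0.0140,-0.0980)
F = F_att + ΣF_rep = (1.5140,6.9020)
p' = p + 1/5·F = (-5.6972,-0.6196)

Fx=1.5140 Fy=6.9020 x'=-5.6972 y'=-0.6196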